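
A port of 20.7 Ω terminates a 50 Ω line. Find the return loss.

RL ≈ 7.65 dB

Γ = (20.7 − 50)/(20.7 + 50) = -0.414
RL = −20·log₁₀|Γ| = −20·log₁₀(0.414)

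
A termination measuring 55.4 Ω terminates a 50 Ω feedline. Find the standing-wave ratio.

Γ = (55.4 − 50)/(55.4 + 50) = 0.0512
VSWR = (1 + 0.0512)/(1 − 0.0512)

VSWR ≈ 1.11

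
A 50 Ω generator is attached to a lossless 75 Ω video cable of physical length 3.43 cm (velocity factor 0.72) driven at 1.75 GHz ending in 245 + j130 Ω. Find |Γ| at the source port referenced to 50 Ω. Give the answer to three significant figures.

|Γ| ≈ 0.48

λ = v/f = 0.72·c / 1.75 GHz = 0.123 m
βl = 2π·l/λ = 2π × 0.278 = 100°
tan(βl) = -5.65
Z_in = Z_0·(Z_L + jZ_0·tanβl)/(Z_0 + jZ_L·tanβl) = 17.6 + j2.96 Ω
Γ_s = (Z_in − Z_s)/(Z_in + Z_s) = (-32.4 + j2.96)/(67.6 + j2.96), |Γ_s| = 0.48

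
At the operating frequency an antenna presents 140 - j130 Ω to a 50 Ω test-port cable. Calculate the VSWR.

VSWR ≈ 5.39

Γ = (Z_L − Z_0)/(Z_L + Z_0) = (90 − j130)/(190 − j130)
|Γ| = 158/230 = 0.687
VSWR = (1 + |Γ|)/(1 − |Γ|) = 1.69/0.313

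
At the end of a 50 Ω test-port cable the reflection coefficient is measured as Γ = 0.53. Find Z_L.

Z_L ≈ 163 Ω

Z_L = Z_0·(1 + Γ)/(1 − Γ) = 50·(1.53)/(0.47)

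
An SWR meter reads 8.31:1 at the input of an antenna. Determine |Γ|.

|Γ| = (S − 1)/(S + 1) = (8.31 − 1)/(8.31 + 1) = 7.31/9.31

|Γ| ≈ 0.785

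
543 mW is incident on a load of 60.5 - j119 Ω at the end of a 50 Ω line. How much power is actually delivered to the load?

P_delivered ≈ 249 mW

|Γ| = |(10.5 − j119)/(110.5 − j119)| = 0.736
|Γ|² = 0.541
P_refl = |Γ|²·P_inc = 294 mW, P_del = (1 − |Γ|²)·P_inc = 249 mW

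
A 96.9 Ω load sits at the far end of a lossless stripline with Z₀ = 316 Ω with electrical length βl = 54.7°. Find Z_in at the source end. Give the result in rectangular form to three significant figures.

tan(βl) = tan(54.7°) = 1.41
Z_in = Z_0·(Z_L + jZ_0·tanβl)/(Z_0 + jZ_L·tanβl)
     = 316·(96.9 + j446)/(316 + j137)

Z_in ≈ 244 + j340 Ω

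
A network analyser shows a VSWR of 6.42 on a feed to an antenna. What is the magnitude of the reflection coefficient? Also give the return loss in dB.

|Γ| ≈ 0.73; return loss ≈ 2.73 dB

|Γ| = (S − 1)/(S + 1) = (6.42 − 1)/(6.42 + 1) = 5.42/7.42
RL = −20·log₁₀|Γ| = −20·log₁₀(0.73)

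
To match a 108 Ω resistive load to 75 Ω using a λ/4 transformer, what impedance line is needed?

Z_qwt = √(Z_0·R_L) = √(75 × 108) = √8100

Z_qwt ≈ 90 Ω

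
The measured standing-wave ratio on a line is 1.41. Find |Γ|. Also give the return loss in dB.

|Γ| = (S − 1)/(S + 1) = (1.41 − 1)/(1.41 + 1) = 0.41/2.41
RL = −20·log₁₀|Γ| = −20·log₁₀(0.17)

|Γ| ≈ 0.17; return loss ≈ 15.4 dB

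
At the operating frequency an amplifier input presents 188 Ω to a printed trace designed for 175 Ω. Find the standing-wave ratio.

Γ = (188 − 175)/(188 + 175) = 0.0358
VSWR = (1 + 0.0358)/(1 − 0.0358)

VSWR ≈ 1.07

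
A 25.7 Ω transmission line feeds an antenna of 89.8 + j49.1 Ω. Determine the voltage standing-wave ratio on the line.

VSWR ≈ 4.61

Γ = (Z_L − Z_0)/(Z_L + Z_0) = (64.1 + j49.1)/(115.5 + j49.1)
|Γ| = 80.7/126 = 0.643
VSWR = (1 + |Γ|)/(1 − |Γ|) = 1.64/0.357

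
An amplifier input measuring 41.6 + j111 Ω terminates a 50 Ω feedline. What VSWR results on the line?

Γ = (Z_L − Z_0)/(Z_L + Z_0) = (-8.4 + j111)/(91.6 + j111)
|Γ| = 111/144 = 0.773
VSWR = (1 + |Γ|)/(1 − |Γ|) = 1.77/0.227

VSWR ≈ 7.83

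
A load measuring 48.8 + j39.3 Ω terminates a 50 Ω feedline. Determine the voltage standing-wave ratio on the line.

VSWR ≈ 2.17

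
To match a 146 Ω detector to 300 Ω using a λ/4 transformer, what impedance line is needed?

Z_qwt = √(Z_0·R_L) = √(300 × 146) = √43800

Z_qwt ≈ 209 Ω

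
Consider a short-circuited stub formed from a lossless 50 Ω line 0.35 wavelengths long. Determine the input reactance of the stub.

X_in ≈ -68.8 Ω (capacitive)

βl = 2π × 0.35 = 126°
tan(βl) = -1.38
For a short-circuited stub, Z_in = jZ_0·tan(βl)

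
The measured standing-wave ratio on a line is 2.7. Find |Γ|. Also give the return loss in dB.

|Γ| ≈ 0.459; return loss ≈ 6.76 dB

|Γ| = (S − 1)/(S + 1) = (2.7 − 1)/(2.7 + 1) = 1.7/3.7
RL = −20·log₁₀|Γ| = −20·log₁₀(0.459)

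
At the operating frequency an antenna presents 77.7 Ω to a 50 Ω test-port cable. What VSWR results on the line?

VSWR ≈ 1.55

For a purely resistive load, VSWR = R_L/Z_0 or Z_0/R_L (whichever > 1) = 77.7/50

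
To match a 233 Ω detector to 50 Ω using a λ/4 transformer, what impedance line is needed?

Z_qwt = √(Z_0·R_L) = √(50 × 233) = √11650

Z_qwt ≈ 108 Ω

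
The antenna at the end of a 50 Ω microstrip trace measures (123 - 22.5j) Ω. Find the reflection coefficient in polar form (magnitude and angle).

Γ ≈ 0.438 ∠ -9.72°

Γ = (Z_L − Z_0)/(Z_L + Z_0) = (73 − j22.5)/(173 − j22.5)
|Γ| = 76.4/174 = 0.438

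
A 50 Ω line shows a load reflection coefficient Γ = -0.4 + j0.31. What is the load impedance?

Z_L ≈ 18.1 + j15.1 Ω

Z_L = Z_0·(1 + Γ)/(1 − Γ) = 50·(0.6 + j0.31)/(1.4 − j0.31)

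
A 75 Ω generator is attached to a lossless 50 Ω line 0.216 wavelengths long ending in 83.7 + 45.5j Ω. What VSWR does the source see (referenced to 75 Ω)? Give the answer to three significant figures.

βl = 2π × 0.216 = 77.8°
tan(βl) = 4.61
Z_in = Z_0·(Z_L + jZ_0·tanβl)/(Z_0 + jZ_L·tanβl) = 26.7 − j21.9 Ω
Γ_s = (Z_in − Z_s)/(Z_in + Z_s) = (-48.3 − j21.9)/(102 − j21.9), |Γ_s| = 0.51
VSWR = (1 + |Γ_s|)/(1 − |Γ_s|)

VSWR ≈ 3.08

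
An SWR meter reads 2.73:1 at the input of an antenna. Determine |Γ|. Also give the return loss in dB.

|Γ| = (S − 1)/(S + 1) = (2.73 − 1)/(2.73 + 1) = 1.73/3.73
RL = −20·log₁₀|Γ| = −20·log₁₀(0.464)

|Γ| ≈ 0.464; return loss ≈ 6.67 dB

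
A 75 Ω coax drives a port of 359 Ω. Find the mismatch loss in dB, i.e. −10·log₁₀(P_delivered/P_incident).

mismatch loss ≈ 2.43 dB

Γ = (359 − 75)/(359 + 75) = 0.654
|Γ|² = 0.428, so P_del/P_inc = 1 − |Γ|² = 0.572
ML = −10·log₁₀(1 − |Γ|²)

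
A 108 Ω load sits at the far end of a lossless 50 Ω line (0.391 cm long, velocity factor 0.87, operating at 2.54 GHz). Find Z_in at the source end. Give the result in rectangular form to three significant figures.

Z_in ≈ 89.6 − j35 Ω

λ = v/f = 0.87·c / 2.54 GHz = 0.103 m
βl = 2π·l/λ = 2π × 0.0381 = 13.7°
tan(βl) = tan(13.7°) = 0.244
Z_in = Z_0·(Z_L + jZ_0·tanβl)/(Z_0 + jZ_L·tanβl)
     = 50·(108 + j12.2)/(50 + j26.3)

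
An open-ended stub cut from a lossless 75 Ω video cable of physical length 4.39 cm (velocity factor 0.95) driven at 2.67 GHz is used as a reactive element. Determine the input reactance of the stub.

X_in ≈ 120 Ω (inductive)

λ = v/f = 0.95·c / 2.67 GHz = 0.107 m
βl = 2π·l/λ = 2π × 0.411 = 148°
tan(βl) = -0.623
For an open-ended stub, Z_in = −jZ_0·cot(βl) = −jZ_0/tan(βl)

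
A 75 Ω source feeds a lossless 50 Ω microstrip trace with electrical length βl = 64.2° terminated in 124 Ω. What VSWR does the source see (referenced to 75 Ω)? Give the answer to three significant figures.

tan(βl) = 2.07
Z_in = Z_0·(Z_L + jZ_0·tanβl)/(Z_0 + jZ_L·tanβl) = 24 − j19.5 Ω
Γ_s = (Z_in − Z_s)/(Z_in + Z_s) = (-51 − j19.5)/(99 − j19.5), |Γ_s| = 0.542
VSWR = (1 + |Γ_s|)/(1 − |Γ_s|)

VSWR ≈ 3.36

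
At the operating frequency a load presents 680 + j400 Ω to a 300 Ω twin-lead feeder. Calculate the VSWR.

Γ = (Z_L − Z_0)/(Z_L + Z_0) = (380 + j400)/(980 + j400)
|Γ| = 552/1060 = 0.521
VSWR = (1 + |Γ|)/(1 − |Γ|) = 1.52/0.479

VSWR ≈ 3.18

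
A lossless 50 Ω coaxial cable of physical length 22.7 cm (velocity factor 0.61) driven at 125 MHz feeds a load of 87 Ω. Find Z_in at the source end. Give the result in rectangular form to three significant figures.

Z_in ≈ 36.4 − j19.7 Ω

λ = v/f = 0.61·c / 125 MHz = 1.46 m
βl = 2π·l/λ = 2π × 0.155 = 55.8°
tan(βl) = tan(55.8°) = 1.47
Z_in = Z_0·(Z_L + jZ_0·tanβl)/(Z_0 + jZ_L·tanβl)
     = 50·(87 + j73.6)/(50 + j128)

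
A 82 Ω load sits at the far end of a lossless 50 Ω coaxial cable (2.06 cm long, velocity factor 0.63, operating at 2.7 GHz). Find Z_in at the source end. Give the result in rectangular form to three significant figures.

λ = v/f = 0.63·c / 2.7 GHz = 0.07 m
βl = 2π·l/λ = 2π × 0.294 = 106°
tan(βl) = tan(106°) = -3.5
Z_in = Z_0·(Z_L + jZ_0·tanβl)/(Z_0 + jZ_L·tanβl)
     = 50·(82 − j175)/(50 − j287)

Z_in ≈ 32 + j8.71 Ω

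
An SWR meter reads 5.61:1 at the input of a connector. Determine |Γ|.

|Γ| = (S − 1)/(S + 1) = (5.61 − 1)/(5.61 + 1) = 4.61/6.61

|Γ| ≈ 0.697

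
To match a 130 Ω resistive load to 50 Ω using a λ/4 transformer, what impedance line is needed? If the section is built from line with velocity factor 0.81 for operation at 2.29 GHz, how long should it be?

Z_qwt = √(Z_0·R_L) = √(50 × 130) = √6500
λ = 0.81·c/f = 0.106 m, so l = λ/4 = 0.0265 m

Z_qwt ≈ 80.6 Ω; length ≈ 2.65 cm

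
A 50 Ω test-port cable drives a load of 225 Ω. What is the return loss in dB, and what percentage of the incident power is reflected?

Γ = (225 − 50)/(225 + 50) = 0.636
RL = −20·log₁₀(0.636) = 3.93 dB
P_refl/P_inc = |Γ|² = 0.405

RL ≈ 3.93 dB; 40.5% of incident power reflected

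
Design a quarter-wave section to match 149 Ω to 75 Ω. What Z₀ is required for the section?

Z_qwt = √(Z_0·R_L) = √(75 × 149) = √11180

Z_qwt ≈ 106 Ω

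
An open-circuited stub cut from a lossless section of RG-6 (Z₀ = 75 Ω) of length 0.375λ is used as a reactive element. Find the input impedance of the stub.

Z_in ≈ +j75 Ω

βl = 2π × 0.375 = 135°
tan(βl) = -1
For an open-circuited stub, Z_in = −jZ_0·cot(βl) = −jZ_0/tan(βl)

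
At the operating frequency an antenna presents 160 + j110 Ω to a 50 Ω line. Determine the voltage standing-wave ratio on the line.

VSWR ≈ 4.82

Γ = (Z_L − Z_0)/(Z_L + Z_0) = (110 + j110)/(210 + j110)
|Γ| = 156/237 = 0.656
VSWR = (1 + |Γ|)/(1 − |Γ|) = 1.66/0.344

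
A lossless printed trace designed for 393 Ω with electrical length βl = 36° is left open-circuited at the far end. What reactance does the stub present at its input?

X_in ≈ -541 Ω (capacitive)

tan(βl) = 0.727
For an open-circuited stub, Z_in = −jZ_0·cot(βl) = −jZ_0/tan(βl)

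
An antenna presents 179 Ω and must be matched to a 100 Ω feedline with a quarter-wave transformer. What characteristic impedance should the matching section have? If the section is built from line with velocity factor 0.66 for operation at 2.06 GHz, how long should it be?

Z_qwt = √(Z_0·R_L) = √(100 × 179) = √17900
λ = 0.66·c/f = 0.0961 m, so l = λ/4 = 0.024 m

Z_qwt ≈ 134 Ω; length ≈ 2.4 cm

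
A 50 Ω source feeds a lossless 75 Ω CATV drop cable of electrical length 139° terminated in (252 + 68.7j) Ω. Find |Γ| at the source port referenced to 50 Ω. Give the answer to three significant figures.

tan(βl) = -0.869
Z_in = Z_0·(Z_L + jZ_0·tanβl)/(Z_0 + jZ_L·tanβl) = 37.6 + j63.1 Ω
Γ_s = (Z_in − Z_s)/(Z_in + Z_s) = (-12.4 + j63.1)/(87.6 + j63.1), |Γ_s| = 0.596

|Γ| ≈ 0.596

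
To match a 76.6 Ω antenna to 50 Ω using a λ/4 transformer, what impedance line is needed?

Z_qwt ≈ 61.9 Ω

Z_qwt = √(Z_0·R_L) = √(50 × 76.6) = √3830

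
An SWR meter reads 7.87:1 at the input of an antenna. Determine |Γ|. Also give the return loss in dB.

|Γ| ≈ 0.775; return loss ≈ 2.22 dB

|Γ| = (S − 1)/(S + 1) = (7.87 − 1)/(7.87 + 1) = 6.87/8.87
RL = −20·log₁₀|Γ| = −20·log₁₀(0.775)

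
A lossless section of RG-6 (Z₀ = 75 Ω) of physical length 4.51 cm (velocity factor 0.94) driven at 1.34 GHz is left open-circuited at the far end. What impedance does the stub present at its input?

Z_in ≈ −j17.1 Ω

λ = v/f = 0.94·c / 1.34 GHz = 0.21 m
βl = 2π·l/λ = 2π × 0.214 = 77.1°
tan(βl) = 4.38
For an open-circuited stub, Z_in = −jZ_0·cot(βl) = −jZ_0/tan(βl)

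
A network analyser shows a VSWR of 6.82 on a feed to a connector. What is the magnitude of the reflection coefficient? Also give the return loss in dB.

|Γ| ≈ 0.744; return loss ≈ 2.57 dB

|Γ| = (S − 1)/(S + 1) = (6.82 − 1)/(6.82 + 1) = 5.82/7.82
RL = −20·log₁₀|Γ| = −20·log₁₀(0.744)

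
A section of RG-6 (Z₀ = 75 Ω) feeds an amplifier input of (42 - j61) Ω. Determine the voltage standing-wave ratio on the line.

VSWR ≈ 3.22

Γ = (Z_L − Z_0)/(Z_L + Z_0) = (-33 − j61)/(117 − j61)
|Γ| = 69.4/132 = 0.526
VSWR = (1 + |Γ|)/(1 − |Γ|) = 1.53/0.474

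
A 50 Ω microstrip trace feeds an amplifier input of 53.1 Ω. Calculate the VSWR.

VSWR ≈ 1.06

Γ = (53.1 − 50)/(53.1 + 50) = 0.0301
VSWR = (1 + 0.0301)/(1 − 0.0301)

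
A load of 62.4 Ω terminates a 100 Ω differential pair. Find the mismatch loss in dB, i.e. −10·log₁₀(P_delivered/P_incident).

mismatch loss ≈ 0.239 dB

Γ = (62.4 − 100)/(62.4 + 100) = -0.232
|Γ|² = 0.0536, so P_del/P_inc = 1 − |Γ|² = 0.946
ML = −10·log₁₀(1 − |Γ|²)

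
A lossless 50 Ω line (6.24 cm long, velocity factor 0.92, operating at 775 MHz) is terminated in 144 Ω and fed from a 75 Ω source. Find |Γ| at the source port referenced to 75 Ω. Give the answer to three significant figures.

|Γ| ≈ 0.588

λ = v/f = 0.92·c / 775 MHz = 0.356 m
βl = 2π·l/λ = 2π × 0.175 = 63.1°
tan(βl) = 1.97
Z_in = Z_0·(Z_L + jZ_0·tanβl)/(Z_0 + jZ_L·tanβl) = 21.2 − j21.7 Ω
Γ_s = (Z_in − Z_s)/(Z_in + Z_s) = (-53.8 − j21.7)/(96.2 − j21.7), |Γ_s| = 0.588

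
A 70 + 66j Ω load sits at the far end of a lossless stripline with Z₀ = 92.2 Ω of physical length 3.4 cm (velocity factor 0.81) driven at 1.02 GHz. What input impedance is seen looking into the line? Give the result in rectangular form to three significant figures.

Z_in ≈ 197 − j52.1 Ω

λ = v/f = 0.81·c / 1.02 GHz = 0.238 m
βl = 2π·l/λ = 2π × 0.143 = 51.4°
tan(βl) = tan(51.4°) = 1.25
Z_in = Z_0·(Z_L + jZ_0·tanβl)/(Z_0 + jZ_L·tanβl)
     = 92.2·(70 + j181)/(9.59 + j87.6)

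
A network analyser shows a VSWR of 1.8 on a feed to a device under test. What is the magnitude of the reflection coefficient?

|Γ| = (S − 1)/(S + 1) = (1.8 − 1)/(1.8 + 1) = 0.8/2.8

|Γ| ≈ 0.286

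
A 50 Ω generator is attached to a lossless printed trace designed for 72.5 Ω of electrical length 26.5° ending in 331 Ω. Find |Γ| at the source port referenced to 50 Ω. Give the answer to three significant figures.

|Γ| ≈ 0.712

tan(βl) = 0.499
Z_in = Z_0·(Z_L + jZ_0·tanβl)/(Z_0 + jZ_L·tanβl) = 66.9 − j116 Ω
Γ_s = (Z_in − Z_s)/(Z_in + Z_s) = (16.9 − j116)/(117 − j116), |Γ_s| = 0.712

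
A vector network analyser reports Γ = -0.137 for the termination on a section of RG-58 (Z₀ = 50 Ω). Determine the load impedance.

Z_L ≈ 38 Ω

Z_L = Z_0·(1 + Γ)/(1 − Γ) = 50·(0.863)/(1.14)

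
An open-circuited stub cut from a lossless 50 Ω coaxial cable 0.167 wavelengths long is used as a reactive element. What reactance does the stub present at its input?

βl = 2π × 0.167 = 60.1°
tan(βl) = 1.74
For an open-circuited stub, Z_in = −jZ_0·cot(βl) = −jZ_0/tan(βl)

X_in ≈ -28.7 Ω (capacitive)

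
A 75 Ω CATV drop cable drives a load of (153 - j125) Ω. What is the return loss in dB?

Γ = (78 − j125)/(228 − j125), |Γ| = 0.567
RL = −20·log₁₀|Γ| = −20·log₁₀(0.567)

RL ≈ 4.93 dB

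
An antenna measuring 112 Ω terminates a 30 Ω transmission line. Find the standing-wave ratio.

Γ = (112 − 30)/(112 + 30) = 0.577
VSWR = (1 + 0.577)/(1 − 0.577)

VSWR ≈ 3.73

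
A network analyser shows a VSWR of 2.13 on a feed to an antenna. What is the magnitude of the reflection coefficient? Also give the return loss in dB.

|Γ| ≈ 0.361; return loss ≈ 8.85 dB

|Γ| = (S − 1)/(S + 1) = (2.13 − 1)/(2.13 + 1) = 1.13/3.13
RL = −20·log₁₀|Γ| = −20·log₁₀(0.361)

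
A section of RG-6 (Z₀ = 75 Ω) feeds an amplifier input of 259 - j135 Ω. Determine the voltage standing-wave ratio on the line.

VSWR ≈ 4.46

Γ = (Z_L − Z_0)/(Z_L + Z_0) = (184 − j135)/(334 − j135)
|Γ| = 228/360 = 0.633
VSWR = (1 + |Γ|)/(1 − |Γ|) = 1.63/0.367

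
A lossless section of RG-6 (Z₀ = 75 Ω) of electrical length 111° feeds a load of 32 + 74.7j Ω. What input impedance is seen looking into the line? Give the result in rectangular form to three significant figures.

Z_in ≈ 17.6 − j28.1 Ω

tan(βl) = tan(111°) = -2.61
Z_in = Z_0·(Z_L + jZ_0·tanβl)/(Z_0 + jZ_L·tanβl)
     = 75·(32 − j121)/(270 − j83.4)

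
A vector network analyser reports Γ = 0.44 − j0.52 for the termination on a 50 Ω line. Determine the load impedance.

Z_L = Z_0·(1 + Γ)/(1 − Γ) = 50·(1.44 − j0.52)/(0.56 + j0.52)

Z_L ≈ 45.9 − j89 Ω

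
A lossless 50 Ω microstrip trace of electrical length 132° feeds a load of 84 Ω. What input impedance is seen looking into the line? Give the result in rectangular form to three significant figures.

tan(βl) = tan(132°) = -1.11
Z_in = Z_0·(Z_L + jZ_0·tanβl)/(Z_0 + jZ_L·tanβl)
     = 50·(84 − j55.5)/(50 − j93.3)

Z_in ≈ 41.9 + j22.6 Ω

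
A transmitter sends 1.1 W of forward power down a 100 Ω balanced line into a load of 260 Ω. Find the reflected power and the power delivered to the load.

P_reflected ≈ 0.217 W; P_delivered ≈ 0.883 W

Γ = (260 − 100)/(260 + 100) = 0.444
|Γ|² = 0.198
P_refl = |Γ|²·P_inc = 0.217 W, P_del = (1 − |Γ|²)·P_inc = 0.883 W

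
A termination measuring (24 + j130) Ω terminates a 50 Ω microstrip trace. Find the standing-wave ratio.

VSWR ≈ 16.6

Γ = (Z_L − Z_0)/(Z_L + Z_0) = (-26 + j130)/(74 + j130)
|Γ| = 133/150 = 0.886
VSWR = (1 + |Γ|)/(1 − |Γ|) = 1.89/0.114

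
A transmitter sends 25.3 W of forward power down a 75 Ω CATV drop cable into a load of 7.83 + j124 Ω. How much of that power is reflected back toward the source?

|Γ| = |(-67.17 + j124)/(82.83 + j124)| = 0.946
|Γ|² = 0.894
P_refl = |Γ|²·P_inc = 22.6 W, P_del = (1 − |Γ|²)·P_inc = 2.67 W

P_reflected ≈ 22.6 W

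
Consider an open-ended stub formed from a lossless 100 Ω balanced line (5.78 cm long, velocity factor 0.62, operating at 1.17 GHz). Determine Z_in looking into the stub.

Z_in ≈ +j86.6 Ω

λ = v/f = 0.62·c / 1.17 GHz = 0.159 m
βl = 2π·l/λ = 2π × 0.364 = 131°
tan(βl) = -1.15
For an open-ended stub, Z_in = −jZ_0·cot(βl) = −jZ_0/tan(βl)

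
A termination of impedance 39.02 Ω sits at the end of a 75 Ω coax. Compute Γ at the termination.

Γ = (Z_L − Z_0)/(Z_L + Z_0) = (39.02 − 75)/(39.02 + 75) = -35.98/114

Γ = -0.316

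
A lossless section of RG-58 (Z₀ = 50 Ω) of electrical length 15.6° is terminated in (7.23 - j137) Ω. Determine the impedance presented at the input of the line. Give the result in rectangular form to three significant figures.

tan(βl) = tan(15.6°) = 0.279
Z_in = Z_0·(Z_L + jZ_0·tanβl)/(Z_0 + jZ_L·tanβl)
     = 50·(7.23 − j123)/(88.3 + j2.02)

Z_in ≈ 2.5 − j69.8 Ω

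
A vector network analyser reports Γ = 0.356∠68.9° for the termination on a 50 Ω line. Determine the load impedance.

Z_L = Z_0·(1 + Γ)/(1 − Γ) = 50·(1.13 + j0.332)/(0.872 − j0.332)

Z_L ≈ 50.2 + j38.2 Ω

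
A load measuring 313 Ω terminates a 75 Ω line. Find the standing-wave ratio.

Γ = (313 − 75)/(313 + 75) = 0.613
VSWR = (1 + 0.613)/(1 − 0.613)

VSWR ≈ 4.17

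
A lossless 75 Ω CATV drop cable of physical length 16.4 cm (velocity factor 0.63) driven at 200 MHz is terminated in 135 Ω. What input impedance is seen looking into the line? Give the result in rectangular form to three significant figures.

λ = v/f = 0.63·c / 200 MHz = 0.945 m
βl = 2π·l/λ = 2π × 0.174 = 62.5°
tan(βl) = tan(62.5°) = 1.92
Z_in = Z_0·(Z_L + jZ_0·tanβl)/(Z_0 + jZ_L·tanβl)
     = 75·(135 + j144)/(75 + j259)

Z_in ≈ 48.9 − j24.9 Ω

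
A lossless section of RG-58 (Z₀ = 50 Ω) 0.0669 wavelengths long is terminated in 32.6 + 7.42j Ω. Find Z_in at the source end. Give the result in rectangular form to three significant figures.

βl = 2π × 0.0669 = 24.1°
tan(βl) = tan(24.1°) = 0.447
Z_in = Z_0·(Z_L + jZ_0·tanβl)/(Z_0 + jZ_L·tanβl)
     = 50·(32.6 + j29.8)/(46.7 + j14.6)

Z_in ≈ 40.9 + j19.1 Ω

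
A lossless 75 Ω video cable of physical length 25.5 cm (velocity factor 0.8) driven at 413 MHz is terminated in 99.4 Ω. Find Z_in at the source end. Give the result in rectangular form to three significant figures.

Z_in ≈ 89.8 + j17.8 Ω

λ = v/f = 0.8·c / 413 MHz = 0.581 m
βl = 2π·l/λ = 2π × 0.439 = 158°
tan(βl) = tan(158°) = -0.405
Z_in = Z_0·(Z_L + jZ_0·tanβl)/(Z_0 + jZ_L·tanβl)
     = 75·(99.4 − j30.3)/(75 − j40.2)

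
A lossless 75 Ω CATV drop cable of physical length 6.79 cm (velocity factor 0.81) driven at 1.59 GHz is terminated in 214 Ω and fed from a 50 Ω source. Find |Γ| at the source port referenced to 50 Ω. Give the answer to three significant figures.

λ = v/f = 0.81·c / 1.59 GHz = 0.153 m
βl = 2π·l/λ = 2π × 0.444 = 160°
tan(βl) = -0.365
Z_in = Z_0·(Z_L + jZ_0·tanβl)/(Z_0 + jZ_L·tanβl) = 116 + j93.8 Ω
Γ_s = (Z_in − Z_s)/(Z_in + Z_s) = (66.3 + j93.8)/(166 + j93.8), |Γ_s| = 0.602

|Γ| ≈ 0.602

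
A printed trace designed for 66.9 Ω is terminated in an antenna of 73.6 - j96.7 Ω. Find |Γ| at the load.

Γ = (Z_L − Z_0)/(Z_L + Z_0) = (6.7 − j96.7)/(140.5 − j96.7)
|Γ| = 96.9/171

|Γ| ≈ 0.568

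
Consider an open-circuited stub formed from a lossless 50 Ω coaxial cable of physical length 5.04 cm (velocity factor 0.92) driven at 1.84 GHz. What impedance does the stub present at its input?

Z_in ≈ +j30 Ω

λ = v/f = 0.92·c / 1.84 GHz = 0.15 m
βl = 2π·l/λ = 2π × 0.336 = 121°
tan(βl) = -1.67
For an open-circuited stub, Z_in = −jZ_0·cot(βl) = −jZ_0/tan(βl)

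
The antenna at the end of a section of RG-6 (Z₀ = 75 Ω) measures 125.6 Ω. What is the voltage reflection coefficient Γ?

Γ = (Z_L − Z_0)/(Z_L + Z_0) = (125.6 − 75)/(125.6 + 75) = 50.6/200.6

Γ = 0.252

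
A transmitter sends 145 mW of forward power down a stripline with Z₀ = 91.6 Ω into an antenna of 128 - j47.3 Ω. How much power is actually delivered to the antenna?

P_delivered ≈ 135 mW

|Γ| = |(36.4 − j47.3)/(219.6 − j47.3)| = 0.266
|Γ|² = 0.0706
P_refl = |Γ|²·P_inc = 10.2 mW, P_del = (1 − |Γ|²)·P_inc = 135 mW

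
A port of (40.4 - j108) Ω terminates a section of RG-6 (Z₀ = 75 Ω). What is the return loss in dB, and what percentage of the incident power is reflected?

RL ≈ 2.88 dB; 51.5% of incident power reflected

Γ = (-34.6 − j108)/(115.4 − j108), |Γ| = 0.718
RL = −20·log₁₀(0.718) = 2.88 dB
P_refl/P_inc = |Γ|² = 0.515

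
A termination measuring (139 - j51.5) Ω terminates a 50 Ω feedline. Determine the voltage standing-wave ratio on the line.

VSWR ≈ 3.21

Γ = (Z_L − Z_0)/(Z_L + Z_0) = (89 − j51.5)/(189 − j51.5)
|Γ| = 103/196 = 0.525
VSWR = (1 + |Γ|)/(1 − |Γ|) = 1.52/0.475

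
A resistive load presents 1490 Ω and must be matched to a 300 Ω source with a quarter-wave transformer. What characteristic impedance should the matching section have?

Z_qwt ≈ 669 Ω

Z_qwt = √(Z_0·R_L) = √(300 × 1490) = √447000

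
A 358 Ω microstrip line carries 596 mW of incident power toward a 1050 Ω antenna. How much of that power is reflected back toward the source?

P_reflected ≈ 144 mW

Γ = (1050 − 358)/(1050 + 358) = 0.491
|Γ|² = 0.242
P_refl = |Γ|²·P_inc = 144 mW, P_del = (1 − |Γ|²)·P_inc = 452 mW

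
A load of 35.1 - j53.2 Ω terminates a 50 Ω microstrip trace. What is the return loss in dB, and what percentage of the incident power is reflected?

RL ≈ 5.19 dB; 30.3% of incident power reflected

Γ = (-14.9 − j53.2)/(85.1 − j53.2), |Γ| = 0.55
RL = −20·log₁₀(0.55) = 5.19 dB
P_refl/P_inc = |Γ|² = 0.303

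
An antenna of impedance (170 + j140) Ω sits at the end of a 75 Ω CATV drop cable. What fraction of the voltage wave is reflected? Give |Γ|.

Γ = (Z_L − Z_0)/(Z_L + Z_0) = (95 + j140)/(245 + j140)
|Γ| = 169/282

|Γ| ≈ 0.6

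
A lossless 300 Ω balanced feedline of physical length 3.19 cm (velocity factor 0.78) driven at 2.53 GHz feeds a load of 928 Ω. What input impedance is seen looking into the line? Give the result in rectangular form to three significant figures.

λ = v/f = 0.78·c / 2.53 GHz = 0.0925 m
βl = 2π·l/λ = 2π × 0.345 = 124°
tan(βl) = tan(124°) = -1.47
Z_in = Z_0·(Z_L + jZ_0·tanβl)/(Z_0 + jZ_L·tanβl)
     = 300·(928 − j442)/(300 − j1370)

Z_in ≈ 135 + j174 Ω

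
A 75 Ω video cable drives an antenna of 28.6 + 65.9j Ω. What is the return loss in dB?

Γ = (-46.4 + j65.9)/(103.6 + j65.9), |Γ| = 0.656
RL = −20·log₁₀|Γ| = −20·log₁₀(0.656)

RL ≈ 3.66 dB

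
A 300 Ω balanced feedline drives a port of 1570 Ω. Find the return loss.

Γ = (1570 − 300)/(1570 + 300) = 0.679
RL = −20·log₁₀|Γ| = −20·log₁₀(0.679)

RL ≈ 3.36 dB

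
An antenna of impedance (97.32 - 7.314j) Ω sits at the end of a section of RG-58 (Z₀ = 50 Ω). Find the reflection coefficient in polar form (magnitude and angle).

Γ ≈ 0.325 ∠ -5.94°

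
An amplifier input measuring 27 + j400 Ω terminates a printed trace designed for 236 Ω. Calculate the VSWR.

VSWR ≈ 33.9

Γ = (Z_L − Z_0)/(Z_L + Z_0) = (-209 + j400)/(263 + j400)
|Γ| = 451/479 = 0.943
VSWR = (1 + |Γ|)/(1 − |Γ|) = 1.94/0.0572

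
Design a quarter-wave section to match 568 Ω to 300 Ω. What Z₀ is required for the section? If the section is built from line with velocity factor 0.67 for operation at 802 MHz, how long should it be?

Z_qwt ≈ 413 Ω; length ≈ 6.27 cm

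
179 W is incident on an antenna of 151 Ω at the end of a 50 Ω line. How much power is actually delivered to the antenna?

P_delivered ≈ 134 W

Γ = (151 − 50)/(151 + 50) = 0.502
|Γ|² = 0.252
P_refl = |Γ|²·P_inc = 45.2 W, P_del = (1 − |Γ|²)·P_inc = 134 W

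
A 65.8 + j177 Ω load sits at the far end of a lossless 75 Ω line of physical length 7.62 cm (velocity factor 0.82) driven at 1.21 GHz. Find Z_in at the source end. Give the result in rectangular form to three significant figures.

λ = v/f = 0.82·c / 1.21 GHz = 0.203 m
βl = 2π·l/λ = 2π × 0.375 = 135°
tan(βl) = tan(135°) = -1
Z_in = Z_0·(Z_L + jZ_0·tanβl)/(Z_0 + jZ_L·tanβl)
     = 75·(65.8 + j102)/(252 − j66)

Z_in ≈ 10.9 + j33.1 Ω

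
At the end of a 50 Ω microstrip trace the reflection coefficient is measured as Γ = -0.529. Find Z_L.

Z_L ≈ 15.4 Ω

Z_L = Z_0·(1 + Γ)/(1 − Γ) = 50·(0.471)/(1.53)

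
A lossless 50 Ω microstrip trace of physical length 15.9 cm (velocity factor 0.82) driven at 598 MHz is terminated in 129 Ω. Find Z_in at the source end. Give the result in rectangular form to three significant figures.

Z_in ≈ 37.7 + j40.9 Ω

λ = v/f = 0.82·c / 598 MHz = 0.411 m
βl = 2π·l/λ = 2π × 0.387 = 139°
tan(βl) = tan(139°) = -0.865
Z_in = Z_0·(Z_L + jZ_0·tanβl)/(Z_0 + jZ_L·tanβl)
     = 50·(129 − j43.2)/(50 − j112)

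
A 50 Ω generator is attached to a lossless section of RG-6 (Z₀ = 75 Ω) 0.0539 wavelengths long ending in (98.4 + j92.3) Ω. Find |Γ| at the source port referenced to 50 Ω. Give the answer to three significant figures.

βl = 2π × 0.0539 = 19.4°
tan(βl) = 0.352
Z_in = Z_0·(Z_L + jZ_0·tanβl)/(Z_0 + jZ_L·tanβl) = 207 + j40.8 Ω
Γ_s = (Z_in − Z_s)/(Z_in + Z_s) = (157 + j40.8)/(257 + j40.8), |Γ_s| = 0.623

|Γ| ≈ 0.623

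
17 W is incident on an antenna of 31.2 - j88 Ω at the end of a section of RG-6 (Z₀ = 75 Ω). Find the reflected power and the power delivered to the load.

P_reflected ≈ 8.64 W; P_delivered ≈ 8.36 W

|Γ| = |(-43.8 − j88)/(106.2 − j88)| = 0.713
|Γ|² = 0.508
P_refl = |Γ|²·P_inc = 8.64 W, P_del = (1 − |Γ|²)·P_inc = 8.36 W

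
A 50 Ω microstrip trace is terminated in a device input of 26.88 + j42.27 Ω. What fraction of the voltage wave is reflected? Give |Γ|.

|Γ| ≈ 0.549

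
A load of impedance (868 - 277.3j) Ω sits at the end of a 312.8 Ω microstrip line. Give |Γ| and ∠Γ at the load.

Γ = (Z_L − Z_0)/(Z_L + Z_0) = (555.2 − j277.3)/(1181 − j277.3)
|Γ| = 621/1210 = 0.512

Γ ≈ 0.512 ∠ -13.3°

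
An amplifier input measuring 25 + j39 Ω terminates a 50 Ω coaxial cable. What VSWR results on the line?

Γ = (Z_L − Z_0)/(Z_L + Z_0) = (-25 + j39)/(75 + j39)
|Γ| = 46.3/84.5 = 0.548
VSWR = (1 + |Γ|)/(1 − |Γ|) = 1.55/0.452

VSWR ≈ 3.42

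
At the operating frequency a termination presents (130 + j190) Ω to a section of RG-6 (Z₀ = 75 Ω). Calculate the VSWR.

Γ = (Z_L − Z_0)/(Z_L + Z_0) = (55 + j190)/(205 + j190)
|Γ| = 198/280 = 0.708
VSWR = (1 + |Γ|)/(1 − |Γ|) = 1.71/0.292

VSWR ≈ 5.84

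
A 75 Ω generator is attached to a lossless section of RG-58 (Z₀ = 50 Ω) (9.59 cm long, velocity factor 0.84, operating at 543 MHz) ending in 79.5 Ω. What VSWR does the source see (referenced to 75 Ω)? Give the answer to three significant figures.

VSWR ≈ 2.31

λ = v/f = 0.84·c / 543 MHz = 0.464 m
βl = 2π·l/λ = 2π × 0.207 = 74.4°
tan(βl) = 3.58
Z_in = Z_0·(Z_L + jZ_0·tanβl)/(Z_0 + jZ_L·tanβl) = 32.9 − j8.19 Ω
Γ_s = (Z_in − Z_s)/(Z_in + Z_s) = (-42.1 − j8.19)/(108 − j8.19), |Γ_s| = 0.397
VSWR = (1 + |Γ_s|)/(1 − |Γ_s|)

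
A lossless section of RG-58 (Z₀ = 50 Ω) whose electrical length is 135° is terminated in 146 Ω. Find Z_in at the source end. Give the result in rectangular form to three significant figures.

tan(βl) = tan(135°) = -1
Z_in = Z_0·(Z_L + jZ_0·tanβl)/(Z_0 + jZ_L·tanβl)
     = 50·(146 − j50)/(50 − j146)

Z_in ≈ 30.7 + j39.5 Ω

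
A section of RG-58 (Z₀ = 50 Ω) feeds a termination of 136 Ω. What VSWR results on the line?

VSWR ≈ 2.72

For a purely resistive load, VSWR = R_L/Z_0 or Z_0/R_L (whichever > 1) = 136/50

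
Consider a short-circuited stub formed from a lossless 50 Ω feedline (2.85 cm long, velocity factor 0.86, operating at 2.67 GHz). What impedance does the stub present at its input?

λ = v/f = 0.86·c / 2.67 GHz = 0.0966 m
βl = 2π·l/λ = 2π × 0.295 = 106°
tan(βl) = -3.45
For a short-circuited stub, Z_in = jZ_0·tan(βl)

Z_in ≈ −j172 Ω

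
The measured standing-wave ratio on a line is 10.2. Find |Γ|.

|Γ| ≈ 0.821

|Γ| = (S − 1)/(S + 1) = (10.2 − 1)/(10.2 + 1) = 9.2/11.2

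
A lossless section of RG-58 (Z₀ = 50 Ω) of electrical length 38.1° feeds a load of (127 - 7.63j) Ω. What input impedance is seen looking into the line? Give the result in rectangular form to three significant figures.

Z_in ≈ 39.3 − j41.7 Ω

tan(βl) = tan(38.1°) = 0.784
Z_in = Z_0·(Z_L + jZ_0·tanβl)/(Z_0 + jZ_L·tanβl)
     = 50·(127 + j31.6)/(56 + j99.6)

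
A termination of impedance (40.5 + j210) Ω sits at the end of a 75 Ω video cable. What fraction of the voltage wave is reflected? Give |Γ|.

Γ = (Z_L − Z_0)/(Z_L + Z_0) = (-34.5 + j210)/(115.5 + j210)
|Γ| = 213/240

|Γ| ≈ 0.888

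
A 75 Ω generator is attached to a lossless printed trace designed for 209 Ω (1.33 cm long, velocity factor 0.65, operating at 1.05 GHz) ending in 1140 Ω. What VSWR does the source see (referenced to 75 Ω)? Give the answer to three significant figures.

VSWR ≈ 12.8

λ = v/f = 0.65·c / 1.05 GHz = 0.186 m
βl = 2π·l/λ = 2π × 0.0716 = 25.8°
tan(βl) = 0.483
Z_in = Z_0·(Z_L + jZ_0·tanβl)/(Z_0 + jZ_L·tanβl) = 177 − j365 Ω
Γ_s = (Z_in − Z_s)/(Z_in + Z_s) = (102 − j365)/(252 − j365), |Γ_s| = 0.855
VSWR = (1 + |Γ_s|)/(1 − |Γ_s|)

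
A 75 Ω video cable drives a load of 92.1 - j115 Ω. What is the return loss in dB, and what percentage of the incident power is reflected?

RL ≈ 4.83 dB; 32.9% of incident power reflected

Γ = (17.1 − j115)/(167.1 − j115), |Γ| = 0.573
RL = −20·log₁₀(0.573) = 4.83 dB
P_refl/P_inc = |Γ|² = 0.329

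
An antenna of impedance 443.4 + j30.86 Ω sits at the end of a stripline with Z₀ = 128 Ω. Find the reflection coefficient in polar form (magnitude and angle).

Γ = (Z_L − Z_0)/(Z_L + Z_0) = (315.4 + j30.86)/(571.4 + j30.86)
|Γ| = 317/572 = 0.554

Γ ≈ 0.554 ∠ 2.5°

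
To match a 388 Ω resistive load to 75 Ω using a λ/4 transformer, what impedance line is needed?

Z_qwt = √(Z_0·R_L) = √(75 × 388) = √29100

Z_qwt ≈ 171 Ω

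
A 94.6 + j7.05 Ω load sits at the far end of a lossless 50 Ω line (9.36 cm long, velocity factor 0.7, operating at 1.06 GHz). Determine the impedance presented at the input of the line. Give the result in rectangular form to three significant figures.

Z_in ≈ 84.1 + j25.5 Ω

λ = v/f = 0.7·c / 1.06 GHz = 0.198 m
βl = 2π·l/λ = 2π × 0.472 = 170°
tan(βl) = tan(170°) = -0.175
Z_in = Z_0·(Z_L + jZ_0·tanβl)/(Z_0 + jZ_L·tanβl)
     = 50·(94.6 − j1.69)/(51.2 − j16.5)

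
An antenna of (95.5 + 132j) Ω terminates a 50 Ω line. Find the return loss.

RL ≈ 2.97 dB

Γ = (45.5 + j132)/(145.5 + j132), |Γ| = 0.711
RL = −20·log₁₀|Γ| = −20·log₁₀(0.711)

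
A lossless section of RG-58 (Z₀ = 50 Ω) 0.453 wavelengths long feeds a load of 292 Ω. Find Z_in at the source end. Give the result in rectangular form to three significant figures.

Z_in ≈ 76.8 + j121 Ω

βl = 2π × 0.453 = 163°
tan(βl) = tan(163°) = -0.304
Z_in = Z_0·(Z_L + jZ_0·tanβl)/(Z_0 + jZ_L·tanβl)
     = 50·(292 − j15.2)/(50 − j88.8)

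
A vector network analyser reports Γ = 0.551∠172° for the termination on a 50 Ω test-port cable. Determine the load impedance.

Z_L ≈ 14.5 + j3.2 Ω

Z_L = Z_0·(1 + Γ)/(1 − Γ) = 50·(0.454 + j0.0767)/(1.55 − j0.0767)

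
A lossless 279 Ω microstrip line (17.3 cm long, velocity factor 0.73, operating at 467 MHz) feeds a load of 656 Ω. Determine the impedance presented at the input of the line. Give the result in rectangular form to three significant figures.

λ = v/f = 0.73·c / 467 MHz = 0.469 m
βl = 2π·l/λ = 2π × 0.369 = 133°
tan(βl) = tan(133°) = -1.08
Z_in = Z_0·(Z_L + jZ_0·tanβl)/(Z_0 + jZ_L·tanβl)
     = 279·(656 − j301)/(279 − j708)

Z_in ≈ 191 + j183 Ω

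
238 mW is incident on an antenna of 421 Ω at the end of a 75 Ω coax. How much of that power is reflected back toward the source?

Γ = (421 − 75)/(421 + 75) = 0.698
|Γ|² = 0.487
P_refl = |Γ|²·P_inc = 116 mW, P_del = (1 − |Γ|²)·P_inc = 122 mW

P_reflected ≈ 116 mW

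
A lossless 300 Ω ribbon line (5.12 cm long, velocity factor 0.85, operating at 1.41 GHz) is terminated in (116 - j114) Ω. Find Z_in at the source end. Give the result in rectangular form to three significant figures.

λ = v/f = 0.85·c / 1.41 GHz = 0.181 m
βl = 2π·l/λ = 2π × 0.283 = 102°
tan(βl) = tan(102°) = -4.74
Z_in = Z_0·(Z_L + jZ_0·tanβl)/(Z_0 + jZ_L·tanβl)
     = 300·(116 − j1540)/(-240 − j550)

Z_in ≈ 681 + j361 Ω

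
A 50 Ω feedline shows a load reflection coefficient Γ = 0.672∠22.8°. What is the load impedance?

Z_L ≈ 129 + j122 Ω

Z_L = Z_0·(1 + Γ)/(1 − Γ) = 50·(1.62 + j0.26)/(0.381 − j0.26)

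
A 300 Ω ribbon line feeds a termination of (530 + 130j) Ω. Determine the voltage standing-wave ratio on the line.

VSWR ≈ 1.92

Γ = (Z_L − Z_0)/(Z_L + Z_0) = (230 + j130)/(830 + j130)
|Γ| = 264/840 = 0.314
VSWR = (1 + |Γ|)/(1 − |Γ|) = 1.31/0.686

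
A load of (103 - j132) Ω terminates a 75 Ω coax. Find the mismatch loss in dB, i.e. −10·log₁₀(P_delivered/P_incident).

mismatch loss ≈ 2.01 dB

Γ = (28 − j132)/(178 − j132), |Γ| = 0.609
|Γ|² = 0.371, so P_del/P_inc = 1 − |Γ|² = 0.629
ML = −10·log₁₀(1 − |Γ|²)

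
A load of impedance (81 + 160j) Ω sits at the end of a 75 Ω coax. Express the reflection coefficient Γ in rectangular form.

Γ ≈ 0.531 + j0.481

Γ = (Z_L − Z_0)/(Z_L + Z_0) = (6 + j160)/(156 + j160)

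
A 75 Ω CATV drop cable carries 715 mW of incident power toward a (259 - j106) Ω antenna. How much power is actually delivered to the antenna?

P_delivered ≈ 452 mW

|Γ| = |(184 − j106)/(334 − j106)| = 0.606
|Γ|² = 0.367
P_refl = |Γ|²·P_inc = 263 mW, P_del = (1 − |Γ|²)·P_inc = 452 mW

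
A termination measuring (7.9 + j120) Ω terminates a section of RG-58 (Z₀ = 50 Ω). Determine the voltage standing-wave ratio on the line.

VSWR ≈ 42.9

Γ = (Z_L − Z_0)/(Z_L + Z_0) = (-42.1 + j120)/(57.9 + j120)
|Γ| = 127/133 = 0.954
VSWR = (1 + |Γ|)/(1 − |Γ|) = 1.95/0.0455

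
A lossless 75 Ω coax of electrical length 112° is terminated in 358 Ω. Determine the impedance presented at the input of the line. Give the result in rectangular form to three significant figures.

Z_in ≈ 18.1 + j28.8 Ω

tan(βl) = tan(112°) = -2.48
Z_in = Z_0·(Z_L + jZ_0·tanβl)/(Z_0 + jZ_L·tanβl)
     = 75·(358 − j186)/(75 − j886)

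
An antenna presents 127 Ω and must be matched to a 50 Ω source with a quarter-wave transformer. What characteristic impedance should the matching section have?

Z_qwt ≈ 79.7 Ω

Z_qwt = √(Z_0·R_L) = √(50 × 127) = √6350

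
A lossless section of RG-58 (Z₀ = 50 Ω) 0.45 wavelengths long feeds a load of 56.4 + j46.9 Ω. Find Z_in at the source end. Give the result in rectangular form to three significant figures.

βl = 2π × 0.45 = 162°
tan(βl) = tan(162°) = -0.325
Z_in = Z_0·(Z_L + jZ_0·tanβl)/(Z_0 + jZ_L·tanβl)
     = 50·(56.4 + j30.7)/(65.2 − j18.3)

Z_in ≈ 33.9 + j33 Ω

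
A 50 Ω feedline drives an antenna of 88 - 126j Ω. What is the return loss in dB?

Γ = (38 − j126)/(138 − j126), |Γ| = 0.704
RL = −20·log₁₀|Γ| = −20·log₁₀(0.704)

RL ≈ 3.05 dB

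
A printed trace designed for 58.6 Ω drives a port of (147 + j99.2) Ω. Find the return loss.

RL ≈ 4.7 dB

Γ = (88.4 + j99.2)/(205.6 + j99.2), |Γ| = 0.582
RL = −20·log₁₀|Γ| = −20·log₁₀(0.582)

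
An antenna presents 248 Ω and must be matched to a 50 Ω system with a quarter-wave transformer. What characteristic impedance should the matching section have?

Z_qwt = √(Z_0·R_L) = √(50 × 248) = √12400

Z_qwt ≈ 111 Ω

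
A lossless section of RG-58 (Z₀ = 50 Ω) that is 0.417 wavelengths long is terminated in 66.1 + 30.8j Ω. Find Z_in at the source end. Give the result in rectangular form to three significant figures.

Z_in ≈ 36.5 + j22 Ω

βl = 2π × 0.417 = 150°
tan(βl) = tan(150°) = -0.575
Z_in = Z_0·(Z_L + jZ_0·tanβl)/(Z_0 + jZ_L·tanβl)
     = 50·(66.1 + j2.07)/(67.7 − j38)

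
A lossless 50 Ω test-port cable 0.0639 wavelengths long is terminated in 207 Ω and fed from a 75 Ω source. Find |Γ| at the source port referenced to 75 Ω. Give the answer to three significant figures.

βl = 2π × 0.0639 = 23°
tan(βl) = 0.425
Z_in = Z_0·(Z_L + jZ_0·tanβl)/(Z_0 + jZ_L·tanβl) = 59.7 − j83.8 Ω
Γ_s = (Z_in − Z_s)/(Z_in + Z_s) = (-15.3 − j83.8)/(135 − j83.8), |Γ_s| = 0.537

|Γ| ≈ 0.537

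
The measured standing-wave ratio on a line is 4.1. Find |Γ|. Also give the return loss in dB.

|Γ| = (S − 1)/(S + 1) = (4.1 − 1)/(4.1 + 1) = 3.1/5.1
RL = −20·log₁₀|Γ| = −20·log₁₀(0.608)

|Γ| ≈ 0.608; return loss ≈ 4.32 dB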